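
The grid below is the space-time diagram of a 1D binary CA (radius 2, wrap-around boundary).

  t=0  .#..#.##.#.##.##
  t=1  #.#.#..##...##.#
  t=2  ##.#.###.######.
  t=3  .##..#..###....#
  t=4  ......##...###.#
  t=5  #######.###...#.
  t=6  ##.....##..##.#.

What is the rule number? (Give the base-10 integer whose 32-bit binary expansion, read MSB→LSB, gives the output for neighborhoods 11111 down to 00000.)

227256171

  #####|.  b31=0 t=2,i=11
  ####.|.  b30=0 t=2,i=13
  ###.#|.  b29=0 t=2,i=7
  ###..|.  b28=0 t=3,i=10
  ##.##|#  b27=1 t=0,i=13
  ##.#.|#  b26=1 t=0,i=0
  ##..#|.  b25=0 t=3,i=3
  ##...|#  b24=1 t=1,i=9
  #.###|#  b23=1 t=2,i=5
  #.##.|.  b22=0 t=0,i=6
  #.#.#|.  b21=0 t=0,i=9
  #.#..|.  b20=0 t=0,i=1
  #..##|#  b19=1 t=1,i=6
  #..#.|.  b18=0 t=0,i=3
  #...#|#  b17=1 t=1,i=10
  #....|#  b16=1 t=3,i=12
  .####|#  b15=1 t=2,i=10
  .###.|.  b14=0 t=2,i=6
  .##.#|#  b13=1 t=0,i=7
  .##..|.  b12=0 t=1,i=8
  .#.##|.  b11=0 t=0,i=5
  .#.#.|#  b10=1 t=1,i=3
  .#..#|#  b9=1 t=0,i=2
  .#...|#  b8=1 t=4,i=0
  ..###|.  b7=0 t=3,i=8
  ..##.|#  b6=1 t=1,i=7
  ..#.#|#  b5=1 t=0,i=4
  ..#..|.  b4=0 t=3,i=5
  ...##|#  b3=1 t=1,i=11
  ...#.|.  b2=0 t=3,i=14
  ....#|#  b1=1 t=3,i=13
  .....|#  b0=1 t=4,i=2
  bits 00001101100010111010011101101011 = 227256171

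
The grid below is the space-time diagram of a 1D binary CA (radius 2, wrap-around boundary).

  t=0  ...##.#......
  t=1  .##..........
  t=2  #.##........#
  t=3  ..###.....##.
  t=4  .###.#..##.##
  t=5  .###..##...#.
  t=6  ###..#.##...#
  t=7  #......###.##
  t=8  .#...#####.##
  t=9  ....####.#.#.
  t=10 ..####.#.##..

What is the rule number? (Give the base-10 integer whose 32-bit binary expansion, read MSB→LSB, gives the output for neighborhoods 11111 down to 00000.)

2716391050

  [31] ##### => #  t=8,i=7
  [30] ####. => .  t=6,i=1
  [29] ###.# => #  t=4,i=3
  [28] ###.. => .  t=3,i=4
  [27] ##.## => .  t=2,i=1
  [26] ##.#. => .  t=0,i=5
  [25] ##..# => .  t=5,i=4
  [24] ##... => #  t=1,i=3
  [23] #.### => #  t=4,i=1
  [22] #.##. => #  t=2,i=2
  [21] #.#.# => #  t=9,i=9
  [20] #.#.. => .  t=0,i=6
  [19] #..## => #  t=4,i=7
  [18] #..#. => .  t=6,i=4
  [17] #...# => .  t=3,i=0
  [16] #.... => .  t=0,i=8
  [15] .#### => #  t=6,i=0
  [14] .###. => #  t=3,i=3
  [13] .##.# => .  t=0,i=4
  [12] .##.. => #  t=1,i=2
  [11] .#.## => .  t=6,i=6
  [10] .#.#. => #  t=9,i=10
  [9] .#..# => #  t=4,i=6
  [8] .#... => .  t=0,i=7
  [7] ..### => #  t=3,i=2
  [6] ..##. => .  t=0,i=3
  [5] ..#.# => .  t=6,i=5
  [4] ..#.. => .  t=5,i=11
  [3] ...## => #  t=0,i=2
  [2] ...#. => .  t=5,i=10
  [1] ....# => #  t=0,i=1
  [0] ..... => .  t=0,i=0
  bits 10100001111010001101011010001010 = 2716391050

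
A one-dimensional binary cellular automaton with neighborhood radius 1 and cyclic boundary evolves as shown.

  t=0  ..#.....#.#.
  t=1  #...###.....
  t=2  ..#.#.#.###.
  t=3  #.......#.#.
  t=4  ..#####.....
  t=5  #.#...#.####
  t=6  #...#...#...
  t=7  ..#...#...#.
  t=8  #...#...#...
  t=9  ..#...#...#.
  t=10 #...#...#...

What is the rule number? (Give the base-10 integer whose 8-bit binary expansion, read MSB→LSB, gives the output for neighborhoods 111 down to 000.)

73

  ### -> .   bit 7 = 0  t=1,i=5
  ##. -> #   bit 6 = 1  t=1,i=6
  #.# -> .   bit 5 = 0  t=0,i=9
  #.. -> .   bit 4 = 0  t=0,i=3
  .## -> #   bit 3 = 1  t=1,i=4
  .#. -> .   bit 2 = 0  t=0,i=2
  ..# -> .   bit 1 = 0  t=0,i=1
  ... -> #   bit 0 = 1  t=0,i=0
  bits 01001001 = 73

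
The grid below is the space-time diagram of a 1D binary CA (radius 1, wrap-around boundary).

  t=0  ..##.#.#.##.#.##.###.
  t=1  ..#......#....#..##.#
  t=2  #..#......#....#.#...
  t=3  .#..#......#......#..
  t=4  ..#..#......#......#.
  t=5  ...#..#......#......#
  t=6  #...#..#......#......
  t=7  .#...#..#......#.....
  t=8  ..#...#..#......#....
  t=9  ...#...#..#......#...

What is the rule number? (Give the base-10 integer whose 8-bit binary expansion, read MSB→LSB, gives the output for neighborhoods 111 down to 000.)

  [7] ### => #  t=0,i=18
  [6] ##. => .  t=0,i=3
  [5] #.# => .  t=0,i=4
  [4] #.. => #  t=0,i=20
  [3] .## => #  t=0,i=2
  [2] .#. => .  t=0,i=5
  [1] ..# => .  t=0,i=1
  [0] ... => .  t=0,i=0
  bits 10011000 = 152

152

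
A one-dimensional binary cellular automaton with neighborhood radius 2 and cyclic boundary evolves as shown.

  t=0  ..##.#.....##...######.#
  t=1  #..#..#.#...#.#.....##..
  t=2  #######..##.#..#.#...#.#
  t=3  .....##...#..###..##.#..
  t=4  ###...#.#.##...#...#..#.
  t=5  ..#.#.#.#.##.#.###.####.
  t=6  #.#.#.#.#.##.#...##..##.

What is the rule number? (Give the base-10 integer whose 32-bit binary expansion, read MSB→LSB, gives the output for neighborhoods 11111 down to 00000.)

  nb #####: next=.  (t=0,i=18, bit31=0)
  nb ####.: next=#  (t=0,i=20, bit30=1)
  nb ###.#: next=#  (t=0,i=21, bit29=1)
  nb ###..: next=#  (t=2,i=6, bit28=1)
  nb ##.##: next=#  (t=5,i=18, bit27=1)
  nb ##.#.: next=.  (t=0,i=4, bit26=0)
  nb ##..#: next=.  (t=1,i=22, bit25=0)
  nb ##...: next=.  (t=0,i=13, bit24=0)
  nb #.###: next=.  (t=2,i=23, bit23=0)
  nb #.##.: next=#  (t=4,i=10, bit22=1)
  nb #.#.#: next=#  (t=4,i=8, bit21=1)
  nb #.#..: next=.  (t=0,i=5, bit20=0)
  nb #..##: next=.  (t=0,i=1, bit19=0)
  nb #..#.: next=#  (t=1,i=2, bit18=1)
  nb #...#: next=#  (t=0,i=14, bit17=1)
  nb #....: next=.  (t=0,i=7, bit16=0)
  nb .####: next=.  (t=0,i=17, bit15=0)
  nb .###.: next=.  (t=3,i=14, bit14=0)
  nb .##.#: next=#  (t=0,i=3, bit13=1)
  nb .##..: next=#  (t=0,i=12, bit12=1)
  nb .#.##: next=.  (t=2,i=22, bit11=0)
  nb .#.#.: next=.  (t=1,i=7, bit10=0)
  nb .#..#: next=#  (t=0,i=0, bit9=1)
  nb .#...: next=#  (t=0,i=6, bit8=1)
  nb ..###: next=.  (t=0,i=16, bit7=0)
  nb ..##.: next=.  (t=0,i=2, bit6=0)
  nb ..#.#: next=#  (t=1,i=6, bit5=1)
  nb ..#..: next=#  (t=1,i=0, bit4=1)
  nb ...##: next=.  (t=0,i=10, bit3=0)
  nb ...#.: next=.  (t=1,i=11, bit2=0)
  nb ....#: next=.  (t=0,i=9, bit1=0)
  nb .....: next=#  (t=0,i=8, bit0=1)
  bits 01111000011001100011001100110001 = 2019963697

2019963697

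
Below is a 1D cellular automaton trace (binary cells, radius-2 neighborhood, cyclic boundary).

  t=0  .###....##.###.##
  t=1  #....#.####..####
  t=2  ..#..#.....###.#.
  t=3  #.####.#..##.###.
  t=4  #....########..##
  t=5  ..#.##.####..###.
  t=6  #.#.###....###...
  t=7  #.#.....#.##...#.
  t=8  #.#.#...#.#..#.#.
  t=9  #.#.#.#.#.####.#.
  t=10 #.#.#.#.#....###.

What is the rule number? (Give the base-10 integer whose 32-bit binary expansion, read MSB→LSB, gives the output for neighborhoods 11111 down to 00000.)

  nb #####: next=#  (t=1,i=15, bit31=1)
  nb ####.: next=.  (t=1,i=9, bit30=0)
  nb ###.#: next=#  (t=0,i=13, bit29=1)
  nb ###..: next=.  (t=0,i=3, bit28=0)
  nb ##.##: next=#  (t=0,i=0, bit27=1)
  nb ##.#.: next=#  (t=2,i=14, bit26=1)
  nb ##..#: next=#  (t=1,i=11, bit25=1)
  nb ##...: next=.  (t=0,i=4, bit24=0)
  nb #.###: next=.  (t=0,i=1, bit23=0)
  nb #.##.: next=#  (t=0,i=15, bit22=1)
  nb #.#.#: next=#  (t=3,i=0, bit21=1)
  nb #.#..: next=#  (t=2,i=15, bit20=1)
  nb #..##: next=#  (t=1,i=12, bit19=1)
  nb #..#.: next=#  (t=2,i=4, bit18=1)
  nb #...#: next=#  (t=2,i=0, bit17=1)
  nb #....: next=#  (t=0,i=5, bit16=1)
  nb .####: next=.  (t=1,i=8, bit15=0)
  nb .###.: next=.  (t=0,i=2, bit14=0)
  nb .##.#: next=#  (t=0,i=9, bit13=1)
  nb .##..: next=.  (t=7,i=11, bit12=0)
  nb .#.##: next=.  (t=1,i=6, bit11=0)
  nb .#.#.: next=.  (t=6,i=1, bit10=0)
  nb .#..#: next=#  (t=2,i=3, bit9=1)
  nb .#...: next=.  (t=2,i=6, bit8=0)
  nb ..###: next=#  (t=1,i=13, bit7=1)
  nb ..##.: next=#  (t=0,i=8, bit6=1)
  nb ..#.#: next=#  (t=1,i=5, bit5=1)
  nb ..#..: next=#  (t=2,i=2, bit4=1)
  nb ...##: next=#  (t=0,i=7, bit3=1)
  nb ...#.: next=.  (t=1,i=4, bit2=0)
  nb ....#: next=.  (t=0,i=6, bit1=0)
  nb .....: next=.  (t=2,i=8, bit0=0)
  bits 10101110011111110010001011111000 = 2927567608

2927567608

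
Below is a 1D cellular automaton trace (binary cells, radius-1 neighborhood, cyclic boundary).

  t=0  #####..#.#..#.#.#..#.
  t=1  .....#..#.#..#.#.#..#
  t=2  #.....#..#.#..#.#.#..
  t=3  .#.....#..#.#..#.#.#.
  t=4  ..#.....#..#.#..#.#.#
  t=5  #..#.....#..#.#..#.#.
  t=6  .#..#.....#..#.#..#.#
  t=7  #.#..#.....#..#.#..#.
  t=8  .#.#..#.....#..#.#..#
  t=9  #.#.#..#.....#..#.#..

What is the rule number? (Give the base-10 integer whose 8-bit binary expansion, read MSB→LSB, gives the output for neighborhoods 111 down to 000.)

  ###|.  b7=0 t=0,i=1
  ##.|.  b6=0 t=0,i=4
  #.#|#  b5=1 t=0,i=8
  #..|#  b4=1 t=0,i=5
  .##|.  b3=0 t=0,i=0
  .#.|.  b2=0 t=0,i=7
  ..#|.  b1=0 t=0,i=6
  ...|.  b0=0 t=1,i=1
  bits 00110000 = 48

48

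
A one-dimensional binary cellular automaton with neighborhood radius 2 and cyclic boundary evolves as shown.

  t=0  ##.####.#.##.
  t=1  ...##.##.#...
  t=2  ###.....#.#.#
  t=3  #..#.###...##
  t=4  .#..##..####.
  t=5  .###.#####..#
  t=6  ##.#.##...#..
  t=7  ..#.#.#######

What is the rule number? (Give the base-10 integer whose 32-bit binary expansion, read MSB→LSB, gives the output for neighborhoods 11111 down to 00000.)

663395231

  [31] ##### => .  t=5,i=7
  [30] ####. => .  t=0,i=5
  [29] ###.# => #  t=0,i=6
  [28] ###.. => .  t=2,i=2
  [27] ##.## => .  t=0,i=2
  [26] ##.#. => #  t=0,i=7
  [25] ##..# => #  t=3,i=1
  [24] ##... => #  t=2,i=3
  [23] #.### => #  t=0,i=3
  [22] #.##. => .  t=0,i=0
  [21] #.#.# => .  t=0,i=8
  [20] #.#.. => .  t=1,i=9
  [19] #..## => #  t=4,i=3
  [18] #..#. => .  t=3,i=2
  [17] #...# => #  t=3,i=9
  [16] #.... => .  t=1,i=11
  [15] .#### => #  t=0,i=4
  [14] .###. => .  t=3,i=6
  [13] .##.# => .  t=0,i=1
  [12] .##.. => #  t=4,i=5
  [11] .#.## => #  t=0,i=9
  [10] .#.#. => .  t=2,i=9
  [9] .#..# => #  t=4,i=2
  [8] .#... => #  t=1,i=10
  [7] ..### => #  t=3,i=11
  [6] ..##. => .  t=1,i=3
  [5] ..#.# => .  t=2,i=8
  [4] ..#.. => #  t=4,i=1
  [3] ...## => #  t=1,i=2
  [2] ...#. => #  t=2,i=7
  [1] ....# => #  t=1,i=1
  [0] ..... => #  t=1,i=0
  bits 00100111100010101001101110011111 = 663395231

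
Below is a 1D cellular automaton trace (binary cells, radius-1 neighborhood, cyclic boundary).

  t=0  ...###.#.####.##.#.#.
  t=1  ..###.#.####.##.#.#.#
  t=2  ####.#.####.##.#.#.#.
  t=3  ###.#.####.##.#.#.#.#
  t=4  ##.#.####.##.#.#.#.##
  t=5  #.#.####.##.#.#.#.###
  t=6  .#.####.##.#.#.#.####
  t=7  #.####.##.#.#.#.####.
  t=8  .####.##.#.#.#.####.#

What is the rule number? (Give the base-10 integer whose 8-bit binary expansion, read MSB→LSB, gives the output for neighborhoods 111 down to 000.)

186

  ###|#  b7=1 t=0,i=4
  ##.|.  b6=0 t=0,i=5
  #.#|#  b5=1 t=0,i=6
  #..|#  b4=1 t=0,i=20
  .##|#  b3=1 t=0,i=3
  .#.|.  b2=0 t=0,i=7
  ..#|#  b1=1 t=0,i=2
  ...|.  b0=0 t=0,i=0
  bits 10111010 = 186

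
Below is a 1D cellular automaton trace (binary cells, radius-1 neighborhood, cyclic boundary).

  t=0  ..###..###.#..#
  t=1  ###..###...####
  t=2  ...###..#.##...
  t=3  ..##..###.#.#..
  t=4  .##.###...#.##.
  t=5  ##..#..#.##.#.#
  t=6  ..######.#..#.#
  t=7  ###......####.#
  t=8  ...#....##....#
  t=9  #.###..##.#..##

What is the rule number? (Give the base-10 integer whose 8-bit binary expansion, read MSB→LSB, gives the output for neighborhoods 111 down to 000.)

  nb ###: next=.  (t=0,i=3, bit7=0)
  nb ##.: next=.  (t=0,i=4, bit6=0)
  nb #.#: next=.  (t=0,i=10, bit5=0)
  nb #..: next=#  (t=0,i=0, bit4=1)
  nb .##: next=#  (t=0,i=2, bit3=1)
  nb .#.: next=#  (t=0,i=11, bit2=1)
  nb ..#: next=#  (t=0,i=1, bit1=1)
  nb ...: next=.  (t=1,i=9, bit0=0)
  bits 00011110 = 30

30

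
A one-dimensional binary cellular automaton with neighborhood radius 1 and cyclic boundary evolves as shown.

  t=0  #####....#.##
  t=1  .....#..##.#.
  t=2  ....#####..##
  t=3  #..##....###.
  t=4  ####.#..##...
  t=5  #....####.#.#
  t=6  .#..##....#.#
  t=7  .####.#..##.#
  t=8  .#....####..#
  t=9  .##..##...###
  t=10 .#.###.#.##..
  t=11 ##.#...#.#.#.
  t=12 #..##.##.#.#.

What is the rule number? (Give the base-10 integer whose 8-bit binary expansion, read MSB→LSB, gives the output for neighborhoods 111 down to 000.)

30

  [7] ### => .  t=0,i=0
  [6] ##. => .  t=0,i=4
  [5] #.# => .  t=0,i=10
  [4] #.. => #  t=0,i=5
  [3] .## => #  t=0,i=11
  [2] .#. => #  t=0,i=9
  [1] ..# => #  t=0,i=8
  [0] ... => .  t=0,i=6
  bits 00011110 = 30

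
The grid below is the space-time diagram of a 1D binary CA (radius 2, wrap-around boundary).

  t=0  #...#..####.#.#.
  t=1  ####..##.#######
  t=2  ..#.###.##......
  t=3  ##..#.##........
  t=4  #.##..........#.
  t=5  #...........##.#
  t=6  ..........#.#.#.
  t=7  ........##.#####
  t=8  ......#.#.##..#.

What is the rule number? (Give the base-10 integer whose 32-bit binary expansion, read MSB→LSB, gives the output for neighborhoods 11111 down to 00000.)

  nb #####: next=.  (t=1,i=0, bit31=0)
  nb ####.: next=#  (t=0,i=9, bit30=1)
  nb ###.#: next=#  (t=0,i=10, bit29=1)
  nb ###..: next=.  (t=1,i=3, bit28=0)
  nb ##.##: next=#  (t=1,i=8, bit27=1)
  nb ##.#.: next=#  (t=0,i=11, bit26=1)
  nb ##..#: next=#  (t=1,i=4, bit25=1)
  nb ##...: next=.  (t=2,i=10, bit24=0)
  nb #.###: next=#  (t=1,i=9, bit23=1)
  nb #.##.: next=.  (t=2,i=8, bit22=0)
  nb #.#.#: next=#  (t=0,i=12, bit21=1)
  nb #.#..: next=#  (t=0,i=0, bit20=1)
  nb #..##: next=#  (t=0,i=6, bit19=1)
  nb #..#.: next=#  (t=3,i=3, bit18=1)
  nb #...#: next=#  (t=0,i=2, bit17=1)
  nb #....: next=.  (t=2,i=11, bit16=0)
  nb .####: next=.  (t=0,i=8, bit15=0)
  nb .###.: next=.  (t=2,i=5, bit14=0)
  nb .##.#: next=.  (t=1,i=7, bit13=0)
  nb .##..: next=.  (t=2,i=9, bit12=0)
  nb .#.##: next=.  (t=2,i=3, bit11=0)
  nb .#.#.: next=#  (t=0,i=13, bit10=1)
  nb .#..#: next=.  (t=0,i=5, bit9=0)
  nb .#...: next=#  (t=0,i=1, bit8=1)
  nb ..###: next=#  (t=0,i=7, bit7=1)
  nb ..##.: next=#  (t=1,i=6, bit6=1)
  nb ..#.#: next=.  (t=2,i=2, bit5=0)
  nb ..#..: next=.  (t=0,i=4, bit4=0)
  nb ...##: next=.  (t=3,i=15, bit3=0)
  nb ...#.: next=#  (t=0,i=3, bit2=1)
  nb ....#: next=#  (t=2,i=0, bit1=1)
  nb .....: next=.  (t=2,i=12, bit0=0)
  bits 01101110101111100000010111000110 = 1857947078

1857947078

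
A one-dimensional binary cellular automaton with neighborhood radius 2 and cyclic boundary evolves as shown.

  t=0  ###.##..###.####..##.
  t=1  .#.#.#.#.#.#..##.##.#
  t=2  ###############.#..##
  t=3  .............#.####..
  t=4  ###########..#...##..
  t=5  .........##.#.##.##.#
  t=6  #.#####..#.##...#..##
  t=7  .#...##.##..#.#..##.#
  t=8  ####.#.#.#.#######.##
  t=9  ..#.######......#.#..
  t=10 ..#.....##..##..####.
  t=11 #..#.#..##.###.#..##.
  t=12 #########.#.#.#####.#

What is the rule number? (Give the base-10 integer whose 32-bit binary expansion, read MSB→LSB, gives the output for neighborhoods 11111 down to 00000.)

  ##### -> .   bit 31 = 0  t=2,i=0
  ####. -> #   bit 30 = 1  t=0,i=14
  ###.# -> .   bit 29 = 0  t=0,i=2
  ###.. -> #   bit 28 = 1  t=0,i=15
  ##.## -> #   bit 27 = 1  t=0,i=3
  ##.#. -> #   bit 26 = 1  t=1,i=19
  ##..# -> .   bit 25 = 0  t=0,i=6
  ##... -> .   bit 24 = 0  t=3,i=19
  #.### -> .   bit 23 = 0  t=0,i=0
  #.##. -> .   bit 22 = 0  t=0,i=4
  #.#.# -> #   bit 21 = 1  t=1,i=1
  #.#.. -> #   bit 20 = 1  t=1,i=11
  #..## -> #   bit 19 = 1  t=0,i=7
  #..#. -> #   bit 18 = 1  t=4,i=12
  #...# -> #   bit 17 = 1  t=4,i=15
  #.... -> .   bit 16 = 0  t=3,i=20
  .#### -> .   bit 15 = 0  t=0,i=13
  .###. -> #   bit 14 = 1  t=0,i=1
  .##.# -> .   bit 13 = 0  t=0,i=19
  .##.. -> #   bit 12 = 1  t=0,i=5
  .#.## -> .   bit 11 = 0  t=3,i=14
  .#.#. -> #   bit 10 = 1  t=1,i=0
  .#..# -> #   bit 9 = 1  t=1,i=12
  .#... -> #   bit 8 = 1  t=4,i=14
  ..### -> .   bit 7 = 0  t=0,i=8
  ..##. -> #   bit 6 = 1  t=0,i=18
  ..#.# -> #   bit 5 = 1  t=3,i=13
  ..#.. -> .   bit 4 = 0  t=4,i=13
  ...## -> .   bit 3 = 0  t=4,i=16
  ...#. -> .   bit 2 = 0  t=3,i=12
  ....# -> .   bit 1 = 0  t=3,i=11
  ..... -> #   bit 0 = 1  t=3,i=0
  bits 01011100001111100101011101100001 = 1547589473

1547589473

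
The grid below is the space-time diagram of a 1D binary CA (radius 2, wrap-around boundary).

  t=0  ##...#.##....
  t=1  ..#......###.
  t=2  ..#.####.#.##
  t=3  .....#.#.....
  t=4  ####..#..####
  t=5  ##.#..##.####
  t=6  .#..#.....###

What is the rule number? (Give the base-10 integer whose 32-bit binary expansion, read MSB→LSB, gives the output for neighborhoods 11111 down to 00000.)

2969667219

  ##### -> #   bit 31 = 1  t=4,i=0
  ####. -> .   bit 30 = 0  t=2,i=6
  ###.# -> #   bit 29 = 1  t=2,i=7
  ###.. -> #   bit 28 = 1  t=1,i=11
  ##.## -> .   bit 27 = 0  t=5,i=8
  ##.#. -> .   bit 26 = 0  t=2,i=8
  ##..# -> .   bit 25 = 0  t=2,i=0
  ##... -> #   bit 24 = 1  t=0,i=2
  #.### -> .   bit 23 = 0  t=2,i=4
  #.##. -> .   bit 22 = 0  t=0,i=7
  #.#.# -> .   bit 21 = 0  t=2,i=9
  #.#.. -> .   bit 20 = 0  t=3,i=7
  #..## -> .   bit 19 = 0  t=4,i=8
  #..#. -> .   bit 18 = 0  t=2,i=1
  #...# -> .   bit 17 = 0  t=0,i=3
  #.... -> #   bit 16 = 1  t=0,i=10
  .#### -> #   bit 15 = 1  t=2,i=5
  .###. -> .   bit 14 = 0  t=1,i=10
  .##.# -> .   bit 13 = 0  t=5,i=7
  .##.. -> .   bit 12 = 0  t=0,i=1
  .#.## -> .   bit 11 = 0  t=0,i=6
  .#.#. -> #   bit 10 = 1  t=3,i=6
  .#..# -> #   bit 9 = 1  t=4,i=7
  .#... -> .   bit 8 = 0  t=1,i=3
  ..### -> #   bit 7 = 1  t=1,i=9
  ..##. -> .   bit 6 = 0  t=0,i=0
  ..#.# -> .   bit 5 = 0  t=0,i=5
  ..#.. -> #   bit 4 = 1  t=1,i=2
  ...## -> .   bit 3 = 0  t=0,i=12
  ...#. -> .   bit 2 = 0  t=0,i=4
  ....# -> #   bit 1 = 1  t=0,i=11
  ..... -> #   bit 0 = 1  t=1,i=5
  bits 10110001000000011000011010010011 = 2969667219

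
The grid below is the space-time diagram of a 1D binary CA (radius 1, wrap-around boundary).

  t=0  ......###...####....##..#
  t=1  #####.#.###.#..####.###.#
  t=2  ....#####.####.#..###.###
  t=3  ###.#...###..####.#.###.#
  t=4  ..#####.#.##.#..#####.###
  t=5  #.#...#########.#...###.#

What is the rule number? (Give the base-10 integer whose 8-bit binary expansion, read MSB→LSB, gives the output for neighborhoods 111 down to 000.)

125

  ### -> .   bit 7 = 0  t=0,i=7
  ##. -> #   bit 6 = 1  t=0,i=8
  #.# -> #   bit 5 = 1  t=1,i=5
  #.. -> #   bit 4 = 1  t=0,i=0
  .## -> #   bit 3 = 1  t=0,i=6
  .#. -> #   bit 2 = 1  t=0,i=24
  ..# -> .   bit 1 = 0  t=0,i=5
  ... -> #   bit 0 = 1  t=0,i=1
  bits 01111101 = 125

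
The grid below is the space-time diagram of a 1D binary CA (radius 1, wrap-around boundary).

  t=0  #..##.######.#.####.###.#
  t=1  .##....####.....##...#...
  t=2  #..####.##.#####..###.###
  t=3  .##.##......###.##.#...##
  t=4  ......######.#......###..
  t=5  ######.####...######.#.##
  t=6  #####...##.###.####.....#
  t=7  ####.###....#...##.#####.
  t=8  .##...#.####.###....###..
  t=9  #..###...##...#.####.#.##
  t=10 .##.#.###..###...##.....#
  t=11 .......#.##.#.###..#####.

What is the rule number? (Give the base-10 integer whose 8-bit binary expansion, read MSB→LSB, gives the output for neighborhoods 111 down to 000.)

147

  [7] ### => #  t=0,i=7
  [6] ##. => .  t=0,i=0
  [5] #.# => .  t=0,i=5
  [4] #.. => #  t=0,i=1
  [3] .## => .  t=0,i=3
  [2] .#. => .  t=0,i=13
  [1] ..# => #  t=0,i=2
  [0] ... => #  t=1,i=4
  bits 10010011 = 147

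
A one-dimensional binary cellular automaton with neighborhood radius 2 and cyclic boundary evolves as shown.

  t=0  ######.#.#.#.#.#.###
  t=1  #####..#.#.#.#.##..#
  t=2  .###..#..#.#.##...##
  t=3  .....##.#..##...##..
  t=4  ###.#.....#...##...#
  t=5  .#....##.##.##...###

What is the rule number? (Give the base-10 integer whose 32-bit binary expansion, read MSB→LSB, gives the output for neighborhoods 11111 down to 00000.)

  ##### -> #   bit 31 = 1  t=0,i=0
  ####. -> #   bit 30 = 1  t=0,i=4
  ###.# -> .   bit 29 = 0  t=0,i=5
  ###.. -> .   bit 28 = 0  t=1,i=4
  ##.## -> .   bit 27 = 0  t=2,i=0
  ##.#. -> .   bit 26 = 0  t=0,i=6
  ##..# -> .   bit 25 = 0  t=1,i=5
  ##... -> .   bit 24 = 0  t=2,i=15
  #.### -> .   bit 23 = 0  t=0,i=17
  #.##. -> .   bit 22 = 0  t=1,i=15
  #.#.# -> #   bit 21 = 1  t=0,i=7
  #.#.. -> .   bit 20 = 0  t=3,i=8
  #..## -> #   bit 19 = 1  t=1,i=18
  #..#. -> #   bit 18 = 1  t=1,i=6
  #...# -> #   bit 17 = 1  t=2,i=16
  #.... -> #   bit 16 = 1  t=3,i=19
  .#### -> .   bit 15 = 0  t=0,i=18
  .###. -> .   bit 14 = 0  t=2,i=2
  .##.# -> .   bit 13 = 0  t=2,i=19
  .##.. -> .   bit 12 = 0  t=1,i=16
  .#.## -> #   bit 11 = 1  t=0,i=16
  .#.#. -> .   bit 10 = 0  t=0,i=8
  .#..# -> .   bit 9 = 0  t=2,i=7
  .#... -> .   bit 8 = 0  t=4,i=5
  ..### -> #   bit 7 = 1  t=1,i=19
  ..##. -> .   bit 6 = 0  t=2,i=18
  ..#.# -> .   bit 5 = 0  t=1,i=7
  ..#.. -> #   bit 4 = 1  t=2,i=6
  ...## -> #   bit 3 = 1  t=2,i=17
  ...#. -> #   bit 2 = 1  t=4,i=9
  ....# -> .   bit 1 = 0  t=3,i=3
  ..... -> #   bit 0 = 1  t=3,i=0
  bits 11000000001011110000100010011101 = 3224307869

3224307869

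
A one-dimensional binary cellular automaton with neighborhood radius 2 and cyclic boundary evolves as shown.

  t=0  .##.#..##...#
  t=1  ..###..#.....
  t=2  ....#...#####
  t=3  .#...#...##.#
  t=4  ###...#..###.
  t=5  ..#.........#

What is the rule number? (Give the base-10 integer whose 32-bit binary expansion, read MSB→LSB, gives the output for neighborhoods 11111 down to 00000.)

2618402113

  nb #####: next=#  (t=2,i=10, bit31=1)
  nb ####.: next=.  (t=2,i=11, bit30=0)
  nb ###.#: next=.  (t=4,i=11, bit29=0)
  nb ###..: next=#  (t=1,i=4, bit28=1)
  nb ##.##: next=#  (t=4,i=12, bit27=1)
  nb ##.#.: next=#  (t=0,i=3, bit26=1)
  nb ##..#: next=.  (t=1,i=5, bit25=0)
  nb ##...: next=.  (t=0,i=9, bit24=0)
  nb #.###: next=.  (t=4,i=0, bit23=0)
  nb #.##.: next=.  (t=0,i=1, bit22=0)
  nb #.#.#: next=.  (t=3,i=12, bit21=0)
  nb #.#..: next=#  (t=0,i=4, bit20=1)
  nb #..##: next=.  (t=0,i=6, bit19=0)
  nb #..#.: next=.  (t=1,i=6, bit18=0)
  nb #...#: next=.  (t=0,i=10, bit17=0)
  nb #....: next=#  (t=1,i=9, bit16=1)
  nb .####: next=#  (t=2,i=9, bit15=1)
  nb .###.: next=.  (t=1,i=3, bit14=0)
  nb .##.#: next=#  (t=0,i=2, bit13=1)
  nb .##..: next=.  (t=0,i=8, bit12=0)
  nb .#.##: next=.  (t=0,i=0, bit11=0)
  nb .#.#.: next=#  (t=3,i=0, bit10=1)
  nb .#..#: next=.  (t=0,i=5, bit9=0)
  nb .#...: next=#  (t=1,i=8, bit8=1)
  nb ..###: next=.  (t=1,i=2, bit7=0)
  nb ..##.: next=#  (t=0,i=7, bit6=1)
  nb ..#.#: next=.  (t=0,i=12, bit5=0)
  nb ..#..: next=.  (t=1,i=7, bit4=0)
  nb ...##: next=.  (t=1,i=1, bit3=0)
  nb ...#.: next=.  (t=0,i=11, bit2=0)
  nb ....#: next=.  (t=1,i=0, bit1=0)
  nb .....: next=#  (t=1,i=10, bit0=1)
  bits 10011100000100011010010101000001 = 2618402113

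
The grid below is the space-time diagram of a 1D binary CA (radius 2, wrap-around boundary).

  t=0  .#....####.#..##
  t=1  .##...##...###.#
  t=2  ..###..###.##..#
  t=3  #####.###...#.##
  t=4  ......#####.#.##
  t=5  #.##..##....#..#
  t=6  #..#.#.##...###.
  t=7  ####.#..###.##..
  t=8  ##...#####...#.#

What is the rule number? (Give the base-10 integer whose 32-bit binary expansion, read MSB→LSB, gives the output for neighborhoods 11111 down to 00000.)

297726897

  ##### -> .   bit 31 = 0  t=3,i=0
  ####. -> .   bit 30 = 0  t=0,i=8
  ###.# -> .   bit 29 = 0  t=0,i=9
  ###.. -> #   bit 28 = 1  t=2,i=4
  ##.## -> .   bit 27 = 0  t=2,i=10
  ##.#. -> .   bit 26 = 0  t=0,i=0
  ##..# -> .   bit 25 = 0  t=2,i=5
  ##... -> #   bit 24 = 1  t=1,i=3
  #.### -> #   bit 23 = 1  t=3,i=6
  #.##. -> .   bit 22 = 0  t=1,i=1
  #.#.# -> #   bit 21 = 1  t=1,i=15
  #.#.. -> #   bit 20 = 1  t=0,i=1
  #..## -> #   bit 19 = 1  t=0,i=13
  #..#. -> #   bit 18 = 1  t=2,i=14
  #...# -> #   bit 17 = 1  t=1,i=4
  #.... -> .   bit 16 = 0  t=0,i=3
  .#### -> #   bit 15 = 1  t=0,i=7
  .###. -> #   bit 14 = 1  t=1,i=12
  .##.# -> #   bit 13 = 1  t=0,i=15
  .##.. -> #   bit 12 = 1  t=1,i=2
  .#.## -> .   bit 11 = 0  t=1,i=0
  .#.#. -> .   bit 10 = 0  t=6,i=4
  .#..# -> #   bit 9 = 1  t=0,i=12
  .#... -> #   bit 8 = 1  t=0,i=2
  ..### -> #   bit 7 = 1  t=0,i=6
  ..##. -> .   bit 6 = 0  t=0,i=14
  ..#.# -> #   bit 5 = 1  t=3,i=12
  ..#.. -> #   bit 4 = 1  t=2,i=15
  ...## -> .   bit 3 = 0  t=0,i=5
  ...#. -> .   bit 2 = 0  t=3,i=11
  ....# -> .   bit 1 = 0  t=0,i=4
  ..... -> #   bit 0 = 1  t=4,i=2
  bits 00010001101111101111001110110001 = 297726897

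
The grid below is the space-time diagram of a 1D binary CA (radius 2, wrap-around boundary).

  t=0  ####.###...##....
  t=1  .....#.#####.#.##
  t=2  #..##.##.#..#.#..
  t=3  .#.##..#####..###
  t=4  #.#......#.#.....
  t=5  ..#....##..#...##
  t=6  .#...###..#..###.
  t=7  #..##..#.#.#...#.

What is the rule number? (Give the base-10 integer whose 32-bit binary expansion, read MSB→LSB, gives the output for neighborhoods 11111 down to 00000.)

2509646414

  ##### -> #   bit 31 = 1  t=1,i=9
  ####. -> .   bit 30 = 0  t=0,i=2
  ###.# -> .   bit 29 = 0  t=0,i=3
  ###.. -> #   bit 28 = 1  t=0,i=7
  ##.## -> .   bit 27 = 0  t=0,i=4
  ##.#. -> #   bit 26 = 1  t=1,i=12
  ##..# -> .   bit 25 = 0  t=3,i=5
  ##... -> #   bit 24 = 1  t=0,i=8
  #.### -> #   bit 23 = 1  t=0,i=5
  #.##. -> .   bit 22 = 0  t=1,i=15
  #.#.# -> .   bit 21 = 0  t=1,i=13
  #.#.. -> #   bit 20 = 1  t=2,i=9
  #..## -> .   bit 19 = 0  t=2,i=2
  #..#. -> #   bit 18 = 1  t=2,i=11
  #...# -> #   bit 17 = 1  t=0,i=9
  #.... -> .   bit 16 = 0  t=0,i=14
  .#### -> .   bit 15 = 0  t=0,i=1
  .###. -> .   bit 14 = 0  t=0,i=6
  .##.# -> #   bit 13 = 1  t=2,i=4
  .##.. -> .   bit 12 = 0  t=0,i=12
  .#.## -> #   bit 11 = 1  t=1,i=6
  .#.#. -> .   bit 10 = 0  t=2,i=13
  .#..# -> #   bit 9 = 1  t=2,i=1
  .#... -> .   bit 8 = 0  t=4,i=3
  ..### -> .   bit 7 = 0  t=0,i=0
  ..##. -> #   bit 6 = 1  t=0,i=11
  ..#.# -> .   bit 5 = 0  t=1,i=5
  ..#.. -> .   bit 4 = 0  t=2,i=0
  ...## -> #   bit 3 = 1  t=0,i=10
  ...#. -> #   bit 2 = 1  t=1,i=4
  ....# -> #   bit 1 = 1  t=0,i=15
  ..... -> .   bit 0 = 0  t=1,i=2
  bits 10010101100101100010101001001110 = 2509646414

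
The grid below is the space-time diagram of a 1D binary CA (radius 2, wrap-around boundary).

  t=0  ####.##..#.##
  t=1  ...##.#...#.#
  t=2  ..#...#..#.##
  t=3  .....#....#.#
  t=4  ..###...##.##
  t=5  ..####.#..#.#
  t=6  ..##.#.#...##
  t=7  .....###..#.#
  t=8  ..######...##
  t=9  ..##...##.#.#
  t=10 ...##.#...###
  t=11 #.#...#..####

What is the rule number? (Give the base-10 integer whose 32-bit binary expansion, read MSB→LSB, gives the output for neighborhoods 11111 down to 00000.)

959503503

  [31] ##### => .  t=0,i=0
  [30] ####. => .  t=0,i=2
  [29] ###.# => #  t=0,i=3
  [28] ###.. => #  t=4,i=4
  [27] ##.## => #  t=0,i=4
  [26] ##.#. => .  t=1,i=5
  [25] ##..# => .  t=0,i=7
  [24] ##... => #  t=4,i=5
  [23] #.### => .  t=0,i=11
  [22] #.##. => .  t=0,i=5
  [21] #.#.# => #  t=6,i=5
  [20] #.#.. => #  t=1,i=6
  [19] #..## => .  t=4,i=1
  [18] #..#. => .  t=0,i=8
  [17] #...# => .  t=1,i=1
  [16] #.... => .  t=3,i=1
  [15] .#### => #  t=0,i=12
  [14] .###. => #  t=4,i=3
  [13] .##.# => .  t=1,i=4
  [12] .##.. => #  t=0,i=6
  [11] .#.## => #  t=0,i=10
  [10] .#.#. => #  t=1,i=11
  [9] .#..# => .  t=2,i=7
  [8] .#... => .  t=1,i=0
  [7] ..### => #  t=4,i=2
  [6] ..##. => .  t=1,i=3
  [5] ..#.# => .  t=0,i=9
  [4] ..#.. => .  t=2,i=2
  [3] ...## => #  t=1,i=2
  [2] ...#. => #  t=1,i=9
  [1] ....# => #  t=3,i=3
  [0] ..... => #  t=3,i=2
  bits 00111001001100001101110010001111 = 959503503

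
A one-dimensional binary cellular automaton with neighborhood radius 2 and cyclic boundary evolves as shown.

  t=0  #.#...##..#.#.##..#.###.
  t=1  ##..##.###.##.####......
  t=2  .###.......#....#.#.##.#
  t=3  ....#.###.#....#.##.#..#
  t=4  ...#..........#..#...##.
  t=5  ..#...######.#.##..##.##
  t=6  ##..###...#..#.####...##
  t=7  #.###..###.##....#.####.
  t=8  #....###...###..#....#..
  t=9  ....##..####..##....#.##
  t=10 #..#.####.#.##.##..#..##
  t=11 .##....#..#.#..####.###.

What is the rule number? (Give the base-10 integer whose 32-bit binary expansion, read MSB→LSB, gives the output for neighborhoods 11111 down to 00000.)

  #####|.  b31=0 t=5,i=8
  ####.|#  b30=1 t=1,i=16
  ###.#|.  b29=0 t=0,i=22
  ###..|.  b28=0 t=1,i=17
  ##.##|.  b27=0 t=1,i=6
  ##.#.|.  b26=0 t=0,i=23
  ##..#|#  b25=1 t=0,i=8
  ##...|#  b24=1 t=1,i=18
  #.###|.  b23=0 t=0,i=20
  #.##.|#  b22=1 t=0,i=14
  #.#.#|#  b21=1 t=0,i=0
  #.#..|.  b20=0 t=0,i=2
  #..##|#  b19=1 t=1,i=3
  #..#.|#  b18=1 t=0,i=9
  #...#|#  b17=1 t=0,i=4
  #....|.  b16=0 t=1,i=19
  .####|.  b15=0 t=1,i=15
  .###.|.  b14=0 t=0,i=21
  .##.#|.  b13=0 t=1,i=5
  .##..|#  b12=1 t=0,i=7
  .#.##|.  b11=0 t=0,i=13
  .#.#.|#  b10=1 t=0,i=1
  .#..#|#  b9=1 t=3,i=21
  .#...|.  b8=0 t=0,i=3
  ..###|#  b7=1 t=5,i=6
  ..##.|.  b6=0 t=0,i=6
  ..#.#|.  b5=0 t=0,i=10
  ..#..|.  b4=0 t=2,i=11
  ...##|#  b3=1 t=0,i=5
  ...#.|#  b2=1 t=2,i=10
  ....#|.  b1=0 t=1,i=22
  .....|#  b0=1 t=1,i=20
  bits 01000011011011100001011010001101 = 1131288205

1131288205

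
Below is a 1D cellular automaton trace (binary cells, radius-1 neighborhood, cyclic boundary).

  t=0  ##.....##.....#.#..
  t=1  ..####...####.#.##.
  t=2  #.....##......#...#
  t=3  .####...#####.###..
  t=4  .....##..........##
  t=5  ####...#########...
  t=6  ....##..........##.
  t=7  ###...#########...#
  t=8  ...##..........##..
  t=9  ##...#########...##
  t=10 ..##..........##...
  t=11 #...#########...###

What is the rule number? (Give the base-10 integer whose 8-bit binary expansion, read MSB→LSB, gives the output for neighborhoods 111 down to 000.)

  nb ###: next=.  (t=1,i=3, bit7=0)
  nb ##.: next=.  (t=0,i=1, bit6=0)
  nb #.#: next=.  (t=0,i=15, bit5=0)
  nb #..: next=#  (t=0,i=2, bit4=1)
  nb .##: next=.  (t=0,i=0, bit3=0)
  nb .#.: next=#  (t=0,i=14, bit2=1)
  nb ..#: next=.  (t=0,i=6, bit1=0)
  nb ...: next=#  (t=0,i=3, bit0=1)
  bits 00010101 = 21

21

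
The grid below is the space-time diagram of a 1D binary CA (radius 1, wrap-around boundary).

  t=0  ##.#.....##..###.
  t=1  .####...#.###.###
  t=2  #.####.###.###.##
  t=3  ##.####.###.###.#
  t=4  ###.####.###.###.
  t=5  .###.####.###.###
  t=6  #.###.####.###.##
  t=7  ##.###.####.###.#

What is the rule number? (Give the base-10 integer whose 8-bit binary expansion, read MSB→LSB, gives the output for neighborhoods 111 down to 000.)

246

  ### -> #   bit 7 = 1  t=0,i=14
  ##. -> #   bit 6 = 1  t=0,i=1
  #.# -> #   bit 5 = 1  t=0,i=2
  #.. -> #   bit 4 = 1  t=0,i=4
  .## -> .   bit 3 = 0  t=0,i=0
  .#. -> #   bit 2 = 1  t=0,i=3
  ..# -> #   bit 1 = 1  t=0,i=8
  ... -> .   bit 0 = 0  t=0,i=5
  bits 11110110 = 246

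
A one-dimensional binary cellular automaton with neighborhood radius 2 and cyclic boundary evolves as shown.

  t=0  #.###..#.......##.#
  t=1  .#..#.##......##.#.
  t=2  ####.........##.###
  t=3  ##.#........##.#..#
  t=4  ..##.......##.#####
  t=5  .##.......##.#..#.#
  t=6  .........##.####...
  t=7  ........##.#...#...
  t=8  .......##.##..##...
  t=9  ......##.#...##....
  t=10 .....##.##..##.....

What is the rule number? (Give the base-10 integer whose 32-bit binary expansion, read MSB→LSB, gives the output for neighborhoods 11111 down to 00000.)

2619081436

  [31] ##### => #  t=2,i=0
  [30] ####. => .  t=2,i=2
  [29] ###.# => .  t=3,i=1
  [28] ###.. => #  t=0,i=4
  [27] ##.## => #  t=0,i=1
  [26] ##.#. => #  t=1,i=16
  [25] ##..# => .  t=0,i=5
  [24] ##... => .  t=1,i=8
  [23] #.### => .  t=0,i=2
  [22] #.##. => .  t=0,i=18
  [21] #.#.# => .  t=5,i=18
  [20] #.#.. => #  t=1,i=17
  [19] #..## => #  t=3,i=17
  [18] #..#. => #  t=0,i=6
  [17] #...# => .  t=7,i=13
  [16] #.... => .  t=0,i=9
  [15] .#### => .  t=2,i=17
  [14] .###. => .  t=0,i=3
  [13] .##.# => .  t=0,i=0
  [12] .##.. => .  t=1,i=7
  [11] .#.## => .  t=1,i=5
  [10] .#.#. => .  t=5,i=17
  [9] .#..# => #  t=1,i=2
  [8] .#... => .  t=0,i=8
  [7] ..### => #  t=3,i=18
  [6] ..##. => #  t=0,i=15
  [5] ..#.# => .  t=1,i=4
  [4] ..#.. => #  t=0,i=7
  [3] ...## => #  t=0,i=14
  [2] ...#. => #  t=7,i=14
  [1] ....# => .  t=0,i=13
  [0] ..... => .  t=0,i=10
  bits 10011100000111000000001011011100 = 2619081436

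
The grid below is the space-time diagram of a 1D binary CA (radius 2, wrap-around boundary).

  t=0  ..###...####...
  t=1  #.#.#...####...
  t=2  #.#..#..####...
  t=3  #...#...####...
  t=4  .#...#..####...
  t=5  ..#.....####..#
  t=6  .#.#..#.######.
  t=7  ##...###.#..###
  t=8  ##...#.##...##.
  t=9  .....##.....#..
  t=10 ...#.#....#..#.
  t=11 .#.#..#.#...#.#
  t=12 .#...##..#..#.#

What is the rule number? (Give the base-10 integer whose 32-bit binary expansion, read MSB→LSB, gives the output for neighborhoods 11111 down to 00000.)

1982106082

  ##### -> .   bit 31 = 0  t=6,i=10
  ####. -> #   bit 30 = 1  t=0,i=10
  ###.# -> #   bit 29 = 1  t=7,i=7
  ###.. -> #   bit 28 = 1  t=0,i=4
  ##.## -> .   bit 27 = 0  t=8,i=14
  ##.#. -> #   bit 26 = 1  t=7,i=8
  ##..# -> #   bit 25 = 1  t=5,i=12
  ##... -> .   bit 24 = 0  t=0,i=5
  #.### -> .   bit 23 = 0  t=6,i=8
  #.##. -> .   bit 22 = 0  t=8,i=0
  #.#.# -> #   bit 21 = 1  t=1,i=2
  #.#.. -> .   bit 20 = 0  t=1,i=4
  #..## -> .   bit 19 = 0  t=2,i=7
  #..#. -> #   bit 18 = 1  t=2,i=4
  #...# -> .   bit 17 = 0  t=0,i=6
  #.... -> .   bit 16 = 0  t=0,i=13
  .#### -> #   bit 15 = 1  t=0,i=9
  .###. -> .   bit 14 = 0  t=0,i=3
  .##.# -> .   bit 13 = 0  t=8,i=13
  .##.. -> .   bit 12 = 0  t=8,i=1
  .#.## -> #   bit 11 = 1  t=6,i=7
  .#.#. -> .   bit 10 = 0  t=1,i=1
  .#..# -> .   bit 9 = 0  t=2,i=3
  .#... -> #   bit 8 = 1  t=1,i=5
  ..### -> #   bit 7 = 1  t=0,i=2
  ..##. -> #   bit 6 = 1  t=8,i=12
  ..#.# -> #   bit 5 = 1  t=1,i=0
  ..#.. -> .   bit 4 = 0  t=2,i=5
  ...## -> .   bit 3 = 0  t=0,i=1
  ...#. -> .   bit 2 = 0  t=1,i=14
  ....# -> #   bit 1 = 1  t=0,i=0
  ..... -> .   bit 0 = 0  t=0,i=14
  bits 01110110001001001000100111100010 = 1982106082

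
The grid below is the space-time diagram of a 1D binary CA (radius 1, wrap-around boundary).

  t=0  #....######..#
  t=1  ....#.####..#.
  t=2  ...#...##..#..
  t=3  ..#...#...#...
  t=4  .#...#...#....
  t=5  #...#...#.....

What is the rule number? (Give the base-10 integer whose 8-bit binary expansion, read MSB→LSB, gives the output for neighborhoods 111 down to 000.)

  ###|#  b7=1 t=0,i=6
  ##.|.  b6=0 t=0,i=0
  #.#|.  b5=0 t=1,i=5
  #..|.  b4=0 t=0,i=1
  .##|.  b3=0 t=0,i=5
  .#.|.  b2=0 t=1,i=4
  ..#|#  b1=1 t=0,i=4
  ...|.  b0=0 t=0,i=2
  bits 10000010 = 130

130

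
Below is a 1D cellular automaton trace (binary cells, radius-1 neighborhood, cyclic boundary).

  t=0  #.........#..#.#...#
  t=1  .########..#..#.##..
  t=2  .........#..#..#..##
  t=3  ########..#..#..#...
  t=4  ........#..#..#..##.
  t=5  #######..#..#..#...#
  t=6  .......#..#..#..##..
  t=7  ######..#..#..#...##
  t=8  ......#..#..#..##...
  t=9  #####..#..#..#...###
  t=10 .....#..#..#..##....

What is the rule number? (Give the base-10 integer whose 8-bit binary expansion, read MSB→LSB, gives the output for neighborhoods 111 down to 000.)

49

  [7] ### => .  t=1,i=2
  [6] ##. => .  t=0,i=0
  [5] #.# => #  t=0,i=14
  [4] #.. => #  t=0,i=1
  [3] .## => .  t=0,i=19
  [2] .#. => .  t=0,i=10
  [1] ..# => .  t=0,i=9
  [0] ... => #  t=0,i=2
  bits 00110001 = 49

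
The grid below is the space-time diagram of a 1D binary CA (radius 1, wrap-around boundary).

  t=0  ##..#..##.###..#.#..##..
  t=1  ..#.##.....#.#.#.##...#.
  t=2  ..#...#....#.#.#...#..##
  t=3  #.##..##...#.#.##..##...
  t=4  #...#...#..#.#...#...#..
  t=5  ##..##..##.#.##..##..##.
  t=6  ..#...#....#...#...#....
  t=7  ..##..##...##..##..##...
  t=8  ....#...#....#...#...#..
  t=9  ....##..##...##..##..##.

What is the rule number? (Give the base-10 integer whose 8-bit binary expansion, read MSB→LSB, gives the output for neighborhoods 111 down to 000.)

  [7] ### => #  t=0,i=11
  [6] ##. => .  t=0,i=1
  [5] #.# => .  t=0,i=9
  [4] #.. => #  t=0,i=2
  [3] .## => .  t=0,i=0
  [2] .#. => #  t=0,i=4
  [1] ..# => .  t=0,i=3
  [0] ... => .  t=1,i=0
  bits 10010100 = 148

148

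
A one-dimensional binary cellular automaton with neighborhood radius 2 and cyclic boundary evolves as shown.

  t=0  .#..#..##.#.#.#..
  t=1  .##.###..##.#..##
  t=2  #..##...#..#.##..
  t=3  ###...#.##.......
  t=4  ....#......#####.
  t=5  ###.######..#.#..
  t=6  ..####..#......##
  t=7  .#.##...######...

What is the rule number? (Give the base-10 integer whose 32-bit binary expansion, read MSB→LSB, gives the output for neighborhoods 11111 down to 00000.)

1823179539

  [31] ##### => .  t=4,i=13
  [30] ####. => #  t=4,i=14
  [29] ###.# => #  t=5,i=2
  [28] ###.. => .  t=1,i=6
  [27] ##.## => #  t=1,i=0
  [26] ##.#. => #  t=0,i=9
  [25] ##..# => .  t=1,i=7
  [24] ##... => .  t=2,i=5
  [23] #.### => #  t=1,i=4
  [22] #.##. => .  t=1,i=1
  [21] #.#.# => #  t=0,i=10
  [20] #.#.. => .  t=0,i=14
  [19] #..## => #  t=0,i=6
  [18] #..#. => .  t=0,i=3
  [17] #...# => #  t=0,i=16
  [16] #.... => #  t=3,i=11
  [15] .#### => #  t=4,i=12
  [14] .###. => .  t=1,i=5
  [13] .##.# => .  t=0,i=8
  [12] .##.. => .  t=2,i=4
  [11] .#.## => .  t=2,i=12
  [10] .#.#. => .  t=0,i=11
  [9] .#..# => #  t=0,i=2
  [8] .#... => #  t=0,i=15
  [7] ..### => .  t=3,i=0
  [6] ..##. => .  t=0,i=7
  [5] ..#.# => .  t=2,i=11
  [4] ..#.. => #  t=0,i=1
  [3] ...## => .  t=3,i=16
  [2] ...#. => .  t=0,i=0
  [1] ....# => #  t=3,i=15
  [0] ..... => #  t=3,i=12
  bits 01101100101010111000001100010011 = 1823179539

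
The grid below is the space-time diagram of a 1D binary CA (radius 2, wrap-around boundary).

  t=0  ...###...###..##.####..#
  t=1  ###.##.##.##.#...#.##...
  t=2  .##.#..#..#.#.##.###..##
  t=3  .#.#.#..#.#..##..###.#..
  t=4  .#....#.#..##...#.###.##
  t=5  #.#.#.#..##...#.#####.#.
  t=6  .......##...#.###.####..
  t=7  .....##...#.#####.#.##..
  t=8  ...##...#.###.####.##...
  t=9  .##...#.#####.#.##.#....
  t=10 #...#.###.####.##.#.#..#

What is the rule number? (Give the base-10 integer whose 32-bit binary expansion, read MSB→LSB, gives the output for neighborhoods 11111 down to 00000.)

4106898218

  [31] ##### => #  t=5,i=18
  [30] ####. => #  t=0,i=19
  [29] ###.# => #  t=1,i=2
  [28] ###.. => #  t=0,i=5
  [27] ##.## => .  t=0,i=16
  [26] ##.#. => #  t=1,i=12
  [25] ##..# => .  t=0,i=12
  [24] ##... => .  t=0,i=6
  [23] #.### => #  t=0,i=17
  [22] #.##. => #  t=1,i=4
  [21] #.#.# => .  t=2,i=12
  [20] #.#.. => .  t=1,i=13
  [19] #..## => #  t=0,i=13
  [18] #..#. => .  t=0,i=22
  [17] #...# => #  t=0,i=1
  [16] #.... => .  t=4,i=3
  [15] .#### => .  t=0,i=18
  [14] .###. => #  t=0,i=4
  [13] .##.# => .  t=0,i=15
  [12] .##.. => .  t=1,i=20
  [11] .#.## => #  t=1,i=18
  [10] .#.#. => .  t=2,i=11
  [9] .#..# => #  t=2,i=5
  [8] .#... => #  t=0,i=0
  [7] ..### => .  t=0,i=3
  [6] ..##. => .  t=0,i=14
  [5] ..#.# => #  t=1,i=17
  [4] ..#.. => .  t=0,i=23
  [3] ...## => #  t=0,i=2
  [2] ...#. => .  t=1,i=16
  [1] ....# => #  t=4,i=4
  [0] ..... => .  t=6,i=0
  bits 11110100110010100100101100101010 = 4106898218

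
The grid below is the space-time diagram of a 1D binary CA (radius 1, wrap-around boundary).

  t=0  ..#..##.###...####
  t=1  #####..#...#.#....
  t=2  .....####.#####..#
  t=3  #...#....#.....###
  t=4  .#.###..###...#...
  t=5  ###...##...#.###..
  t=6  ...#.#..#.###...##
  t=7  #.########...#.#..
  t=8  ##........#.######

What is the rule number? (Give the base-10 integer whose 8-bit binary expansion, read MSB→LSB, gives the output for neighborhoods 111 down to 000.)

54

  ### -> .   bit 7 = 0  t=0,i=9
  ##. -> .   bit 6 = 0  t=0,i=6
  #.# -> #   bit 5 = 1  t=0,i=7
  #.. -> #   bit 4 = 1  t=0,i=0
  .## -> .   bit 3 = 0  t=0,i=5
  .#. -> #   bit 2 = 1  t=0,i=2
  ..# -> #   bit 1 = 1  t=0,i=1
  ... -> .   bit 0 = 0  t=0,i=12
  bits 00110110 = 54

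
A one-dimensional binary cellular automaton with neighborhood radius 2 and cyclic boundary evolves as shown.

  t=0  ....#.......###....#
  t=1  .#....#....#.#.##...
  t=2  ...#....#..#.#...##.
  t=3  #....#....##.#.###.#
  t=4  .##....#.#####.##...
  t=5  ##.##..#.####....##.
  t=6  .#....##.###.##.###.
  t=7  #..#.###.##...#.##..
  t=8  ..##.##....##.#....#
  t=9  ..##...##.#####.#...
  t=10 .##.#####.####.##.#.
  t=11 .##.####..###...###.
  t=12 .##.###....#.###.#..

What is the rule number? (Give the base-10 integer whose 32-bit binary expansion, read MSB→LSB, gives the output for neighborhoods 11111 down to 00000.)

  #####|#  b31=1 t=4,i=11
  ####.|#  b30=1 t=4,i=12
  ###.#|.  b29=0 t=3,i=17
  ###..|.  b28=0 t=0,i=14
  ##.##|.  b27=0 t=3,i=18
  ##.#.|#  b26=1 t=3,i=12
  ##..#|.  b25=0 t=5,i=5
  ##...|#  b24=1 t=0,i=15
  #.###|#  b23=1 t=3,i=15
  #.##.|.  b22=0 t=1,i=15
  #.#.#|#  b21=1 t=1,i=13
  #.#..|#  b20=1 t=2,i=13
  #..##|.  b19=0 t=8,i=1
  #..#.|#  b18=1 t=2,i=10
  #...#|#  b17=1 t=2,i=15
  #....|#  b16=1 t=0,i=1
  .####|#  b15=1 t=4,i=10
  .###.|#  b14=1 t=0,i=13
  .##.#|#  b13=1 t=3,i=11
  .##..|.  b12=0 t=1,i=16
  .#.##|.  b11=0 t=1,i=14
  .#.#.|.  b10=0 t=1,i=12
  .#..#|.  b9=0 t=2,i=9
  .#...|.  b8=0 t=0,i=0
  ..###|.  b7=0 t=0,i=12
  ..##.|#  b6=1 t=2,i=17
  ..#.#|#  b5=1 t=1,i=11
  ..#..|.  b4=0 t=0,i=4
  ...##|#  b3=1 t=0,i=11
  ...#.|.  b2=0 t=0,i=3
  ....#|.  b1=0 t=0,i=2
  .....|.  b0=0 t=0,i=7
  bits 11000101101101111110000001101000 = 3317162088

3317162088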